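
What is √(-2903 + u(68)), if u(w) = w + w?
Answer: I*√2767 ≈ 52.602*I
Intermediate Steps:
u(w) = 2*w
√(-2903 + u(68)) = √(-2903 + 2*68) = √(-2903 + 136) = √(-2767) = I*√2767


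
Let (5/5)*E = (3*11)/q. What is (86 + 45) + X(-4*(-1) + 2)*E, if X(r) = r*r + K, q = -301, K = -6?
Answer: 38441/301 ≈ 127.71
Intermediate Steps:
E = -33/301 (E = (3*11)/(-301) = 33*(-1/301) = -33/301 ≈ -0.10963)
X(r) = -6 + r**2 (X(r) = r*r - 6 = r**2 - 6 = -6 + r**2)
(86 + 45) + X(-4*(-1) + 2)*E = (86 + 45) + (-6 + (-4*(-1) + 2)**2)*(-33/301) = 131 + (-6 + (4 + 2)**2)*(-33/301) = 131 + (-6 + 6**2)*(-33/301) = 131 + (-6 + 36)*(-33/301) = 131 + 30*(-33/301) = 131 - 990/301 = 38441/301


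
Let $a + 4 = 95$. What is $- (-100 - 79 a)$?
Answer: $7289$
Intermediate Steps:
$a = 91$ ($a = -4 + 95 = 91$)
$- (-100 - 79 a) = - (-100 - 7189) = \left(-1\right) \left(-7289\right) = 7289$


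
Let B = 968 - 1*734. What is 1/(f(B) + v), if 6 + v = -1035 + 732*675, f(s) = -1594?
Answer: 1/491465 ≈ 2.0347e-6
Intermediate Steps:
B = 234 (B = 968 - 734 = 234)
v = 493059 (v = -6 + (-1035 + 732*675) = -6 + (-1035 + 494100) = -6 + 493065 = 493059)
1/(f(B) + v) = 1/(-1594 + 493059) = 1/491465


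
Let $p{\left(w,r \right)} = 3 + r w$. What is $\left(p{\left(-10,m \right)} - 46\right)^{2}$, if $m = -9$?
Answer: $2209$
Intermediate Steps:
$\left(p{\left(-10,m \right)} - 46\right)^{2} = \left(\left(3 - -90\right) - 46\right)^{2} = \left(\left(3 + 90\right) - 46\right)^{2} = \left(93 - 46\right)^{2} = 47^{2} = 2209$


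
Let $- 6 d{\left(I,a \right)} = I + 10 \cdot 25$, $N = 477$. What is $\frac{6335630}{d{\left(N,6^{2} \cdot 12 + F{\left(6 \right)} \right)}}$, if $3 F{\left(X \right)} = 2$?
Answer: $- \frac{38013780}{727} \approx -52289.0$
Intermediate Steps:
$F{\left(X \right)} = \frac{2}{3}$ ($F{\left(X \right)} = \frac{1}{3} \cdot 2 = \frac{2}{3}$)
$d{\left(I,a \right)} = - \frac{125}{3} - \frac{I}{6}$ ($d{\left(I,a \right)} = - \frac{I + 10 \cdot 25}{6} = - \frac{I + 250}{6} = - \frac{250 + I}{6} = - \frac{125}{3} - \frac{I}{6}$)
$\frac{6335630}{d{\left(N,6^{2} \cdot 12 + F{\left(6 \right)} \right)}} = \frac{6335630}{- \frac{125}{3} - \frac{159}{2}} = \frac{6335630}{- \frac{727}{6}} = 6335630 \left(- \frac{6}{727}\right) = - \frac{38013780}{727}$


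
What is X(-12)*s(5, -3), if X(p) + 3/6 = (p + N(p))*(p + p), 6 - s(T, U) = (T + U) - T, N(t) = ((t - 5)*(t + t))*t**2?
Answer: -25375689/2 ≈ -1.2688e+7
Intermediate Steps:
N(t) = 2*t**3*(-5 + t) (N(t) = ((-5 + t)*(2*t))*t**2 = (2*t*(-5 + t))*t**2 = 2*t**3*(-5 + t))
s(T, U) = 6 - U (s(T, U) = 6 - ((T + U) - T) = 6 - U)
X(p) = -1/2 + 2*p*(p + 2*p**3*(-5 + p)) (X(p) = -1/2 + (p + 2*p**3*(-5 + p))*(p + p) = -1/2 + (p + 2*p**3*(-5 + p))*(2*p) = -1/2 + 2*p*(p + 2*p**3*(-5 + p)))
X(-12)*s(5, -3) = (-1/2 + 2*(-12)**2 + 4*(-12)**4*(-5 - 12))*(6 - 1*(-3)) = (-1/2 + 2*144 + 4*20736*(-17))*(6 + 3) = (-1/2 + 288 - 1410048)*9 = -2819521/2*9 = -25375689/2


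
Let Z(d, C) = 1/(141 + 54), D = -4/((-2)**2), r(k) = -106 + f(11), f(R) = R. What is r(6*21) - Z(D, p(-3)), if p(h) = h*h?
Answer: -18526/195 ≈ -95.005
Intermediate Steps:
p(h) = h**2
r(k) = -95 (r(k) = -106 + 11 = -95)
D = -1 (D = -4/4 = -4*1/4 = -1)
Z(d, C) = 1/195
r(6*21) - Z(D, p(-3)) = -95 - 1*1/195 = -95 - 1/195 = -18526/195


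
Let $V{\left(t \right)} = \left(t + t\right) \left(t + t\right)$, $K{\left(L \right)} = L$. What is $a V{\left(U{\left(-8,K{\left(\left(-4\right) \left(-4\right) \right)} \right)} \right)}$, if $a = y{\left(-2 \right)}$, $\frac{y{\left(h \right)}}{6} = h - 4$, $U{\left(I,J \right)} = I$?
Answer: $-9216$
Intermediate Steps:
$y{\left(h \right)} = -24 + 6 h$ ($y{\left(h \right)} = 6 \left(h - 4\right) = 6 \left(-4 + h\right) = -24 + 6 h$)
$a = -36$ ($a = -24 + 6 \left(-2\right) = -24 - 12 = -36$)
$V{\left(t \right)} = 4 t^{2}$ ($V{\left(t \right)} = 2 t 2 t = 4 t^{2}$)
$a V{\left(U{\left(-8,K{\left(\left(-4\right) \left(-4\right) \right)} \right)} \right)} = - 36 \cdot 4 \left(-8\right)^{2} = - 36 \cdot 4 \cdot 64 = \left(-36\right) 256 = -9216$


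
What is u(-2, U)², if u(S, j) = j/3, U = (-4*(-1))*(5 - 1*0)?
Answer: 400/9 ≈ 44.444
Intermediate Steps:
U = 20 (U = 4*(5 + 0) = 4*5 = 20)
u(S, j) = j/3 (u(S, j) = j*(⅓) = j/3)
u(-2, U)² = ((⅓)*20)² = (20/3)² = 400/9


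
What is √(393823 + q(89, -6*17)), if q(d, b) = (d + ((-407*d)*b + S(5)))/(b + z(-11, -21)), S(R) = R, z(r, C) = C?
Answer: √5503682847/123 ≈ 603.14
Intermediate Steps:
q(d, b) = (5 + d - 407*b*d)/(-21 + b) (q(d, b) = (d + ((-407*d)*b + 5))/(b - 21) = (d + (-407*b*d + 5))/(-21 + b) = (d + (5 - 407*b*d))/(-21 + b) = (5 + d - 407*b*d)/(-21 + b))
√(393823 + q(89, -6*17)) = √(393823 + (5 + 89 - 407*(-6*17)*89)/(-21 - 6*17)) = √(393823 + (5 + 89 - 407*(-102)*89)/(-21 - 102)) = √(393823 + (5 + 89 + 3694746)/(-123)) = √(393823 - 1/123*3694840) = √(393823 - 3694840/123) = √(44745389/123) = √5503682847/123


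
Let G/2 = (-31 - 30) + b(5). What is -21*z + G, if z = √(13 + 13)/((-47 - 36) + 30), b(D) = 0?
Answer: -122 + 21*√26/53 ≈ -119.98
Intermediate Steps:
z = -√26/53 (z = √26/(-83 + 30) = √26/(-53) = √26*(-1/53) = -√26/53 ≈ -0.096208)
G = -122 (G = 2*((-31 - 30) + 0) = 2*(-61 + 0) = 2*(-61) = -122)
-21*z + G = -(-21)*√26/53 - 122 = 21*√26/53 - 122 = -122 + 21*√26/53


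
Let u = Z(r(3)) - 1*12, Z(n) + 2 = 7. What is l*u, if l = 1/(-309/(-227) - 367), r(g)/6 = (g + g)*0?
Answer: 1589/83000 ≈ 0.019145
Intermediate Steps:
r(g) = 0 (r(g) = 6*((g + g)*0) = 6*((2*g)*0) = 6*0 = 0)
Z(n) = 5 (Z(n) = -2 + 7 = 5)
l = -227/83000 (l = 1/(-309*(-1/227) - 367) = 1/(309/227 - 367) = 1/(-83000/227) = -227/83000 ≈ -0.0027349)
u = -7 (u = 5 - 1*12 = 5 - 12 = -7)
l*u = -227/83000*(-7) = 1589/83000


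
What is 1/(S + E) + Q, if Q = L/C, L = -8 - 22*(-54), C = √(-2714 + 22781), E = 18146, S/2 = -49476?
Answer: -1/80806 + 1180*√20067/20067 ≈ 8.3299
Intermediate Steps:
S = -98952 (S = 2*(-49476) = -98952)
C = √20067 ≈ 141.66
L = 1180 (L = -8 + 1188 = 1180)
Q = 1180*√20067/20067 (Q = 1180/(√20067) = 1180*(√20067/20067) = 1180*√20067/20067 ≈ 8.3299)
1/(S + E) + Q = 1/(-98952 + 18146) + 1180*√20067/20067 = 1/(-80806) + 1180*√20067/20067 = -1/80806 + 1180*√20067/20067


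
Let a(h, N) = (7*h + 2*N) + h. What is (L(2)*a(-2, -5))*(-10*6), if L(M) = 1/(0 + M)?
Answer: 780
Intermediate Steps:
a(h, N) = 2*N + 8*h (a(h, N) = (2*N + 7*h) + h = 2*N + 8*h)
L(M) = 1/M
(L(2)*a(-2, -5))*(-10*6) = ((2*(-5) + 8*(-2))/2)*(-10*6) = ((-10 - 16)/2)*(-60) = ((1/2)*(-26))*(-60) = -13*(-60) = 780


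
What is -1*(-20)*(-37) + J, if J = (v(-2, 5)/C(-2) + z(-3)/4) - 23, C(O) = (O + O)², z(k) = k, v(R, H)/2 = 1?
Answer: -6109/8 ≈ -763.63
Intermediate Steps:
v(R, H) = 2 (v(R, H) = 2*1 = 2)
C(O) = 4*O² (C(O) = (2*O)² = 4*O²)
J = -189/8 (J = (2/((4*(-2)²)) - 3/4) - 23 = (2/((4*4)) - 3*¼) - 23 = (2/16 - ¾) - 23 = (2*(1/16) - ¾) - 23 = (⅛ - ¾) - 23 = -5/8 - 23 = -189/8 ≈ -23.625)
-1*(-20)*(-37) + J = -1*(-20)*(-37) - 189/8 = 20*(-37) - 189/8 = -740 - 189/8 = -6109/8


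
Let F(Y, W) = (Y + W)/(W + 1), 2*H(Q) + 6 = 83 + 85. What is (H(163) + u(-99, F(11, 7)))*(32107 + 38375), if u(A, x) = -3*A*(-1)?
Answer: -15224112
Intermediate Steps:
H(Q) = 81 (H(Q) = -3 + (83 + 85)/2 = -3 + (½)*168 = -3 + 84 = 81)
F(Y, W) = (W + Y)/(1 + W)
u(A, x) = 3*A
(H(163) + u(-99, F(11, 7)))*(32107 + 38375) = (81 + 3*(-99))*(32107 + 38375) = (81 - 297)*70482 = -216*70482 = -15224112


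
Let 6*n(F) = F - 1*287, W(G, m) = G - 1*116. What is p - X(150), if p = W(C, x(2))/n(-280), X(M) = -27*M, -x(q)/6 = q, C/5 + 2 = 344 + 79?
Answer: 84608/21 ≈ 4029.0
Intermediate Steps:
C = 2105 (C = -10 + 5*(344 + 79) = -10 + 5*423 = -10 + 2115 = 2105)
x(q) = -6*q
W(G, m) = -116 + G (W(G, m) = G - 116 = -116 + G)
n(F) = -287/6 + F/6 (n(F) = (F - 1*287)/6 = (F - 287)/6 = (-287 + F)/6 = -287/6 + F/6)
p = -442/21 (p = (-116 + 2105)/(-287/6 + (1/6)*(-280)) = 1989/(-287/6 - 140/3) = 1989/(-189/2) = 1989*(-2/189) = -442/21 ≈ -21.048)
p - X(150) = -442/21 - (-27)*150 = -442/21 - 1*(-4050) = -442/21 + 4050 = 84608/21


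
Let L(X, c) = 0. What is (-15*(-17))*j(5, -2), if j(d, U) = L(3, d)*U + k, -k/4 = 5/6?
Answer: -850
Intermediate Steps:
k = -10/3 (k = -20/6 = -4*5/6 = -10/3 ≈ -3.3333)
j(d, U) = -10/3 (j(d, U) = 0*U - 10/3 = 0 - 10/3 = -10/3)
(-15*(-17))*j(5, -2) = -15*(-17)*(-10/3) = 255*(-10/3) = -850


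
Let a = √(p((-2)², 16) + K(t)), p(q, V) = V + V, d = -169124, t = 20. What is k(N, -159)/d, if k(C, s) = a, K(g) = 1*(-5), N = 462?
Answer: -3*√3/169124 ≈ -3.0724e-5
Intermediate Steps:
K(g) = -5
p(q, V) = 2*V
a = 3*√3 (a = √(2*16 - 5) = √(32 - 5) = √27 = 3*√3 ≈ 5.1962)
k(C, s) = 3*√3
k(N, -159)/d = (3*√3)/(-169124) = (3*√3)*(-1/169124) = -3*√3/169124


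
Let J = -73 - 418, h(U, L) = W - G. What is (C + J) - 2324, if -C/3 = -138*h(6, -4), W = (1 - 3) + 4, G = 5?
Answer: -4057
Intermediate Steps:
W = 2 (W = -2 + 4 = 2)
h(U, L) = -3 (h(U, L) = 2 - 1*5 = 2 - 5 = -3)
C = -1242 (C = -(-414)*(-3) = -3*414 = -1242)
J = -491
(C + J) - 2324 = (-1242 - 491) - 2324 = -1733 - 2324 = -4057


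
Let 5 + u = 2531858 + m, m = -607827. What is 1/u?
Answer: 1/1924026 ≈ 5.1974e-7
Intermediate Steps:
u = 1924026 (u = -5 + (2531858 - 607827) = -5 + 1924031 = 1924026)
1/u = 1/1924026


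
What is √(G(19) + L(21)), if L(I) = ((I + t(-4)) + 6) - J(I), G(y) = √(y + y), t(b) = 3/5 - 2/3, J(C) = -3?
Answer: √(6735 + 225*√38)/15 ≈ 6.0081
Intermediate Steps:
t(b) = -1/15 (t(b) = 3*(⅕) - 2*⅓ = ⅗ - ⅔ = -1/15)
G(y) = √2*√y (G(y) = √(2*y) = √2*√y)
L(I) = 134/15 + I (L(I) = ((I - 1/15) + 6) - 1*(-3) = ((-1/15 + I) + 6) + 3 = (89/15 + I) + 3 = 134/15 + I)
√(G(19) + L(21)) = √(√2*√19 + (134/15 + 21)) = √(√38 + 449/15) = √(449/15 + √38)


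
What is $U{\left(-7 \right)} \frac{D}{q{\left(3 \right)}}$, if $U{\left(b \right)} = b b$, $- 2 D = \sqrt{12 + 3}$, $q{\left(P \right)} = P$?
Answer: $- \frac{49 \sqrt{15}}{6} \approx -31.629$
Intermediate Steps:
$D = - \frac{\sqrt{15}}{2}$ ($D = - \frac{\sqrt{12 + 3}}{2} = - \frac{\sqrt{15}}{2} \approx -1.9365$)
$U{\left(b \right)} = b^{2}$
$U{\left(-7 \right)} \frac{D}{q{\left(3 \right)}} = \left(-7\right)^{2} \frac{\left(- \frac{1}{2}\right) \sqrt{15}}{3} = 49 - \frac{\sqrt{15}}{2} \cdot \frac{1}{3} = 49 \left(- \frac{\sqrt{15}}{6}\right) = - \frac{49 \sqrt{15}}{6}$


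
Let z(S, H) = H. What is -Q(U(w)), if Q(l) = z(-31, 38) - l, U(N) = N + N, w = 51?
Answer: 64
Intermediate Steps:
U(N) = 2*N
Q(l) = 38 - l
-Q(U(w)) = -(38 - 2*51) = -(38 - 1*102) = -(38 - 102) = -1*(-64) = 64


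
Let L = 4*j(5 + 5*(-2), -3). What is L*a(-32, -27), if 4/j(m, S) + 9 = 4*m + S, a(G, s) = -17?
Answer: 17/2 ≈ 8.5000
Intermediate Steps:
j(m, S) = 4/(-9 + S + 4*m) (j(m, S) = 4/(-9 + (4*m + S)) = 4/(-9 + (S + 4*m)) = 4/(-9 + S + 4*m))
L = -½ (L = 4*(4/(-9 - 3 + 4*(5 + 5*(-2)))) = 4*(4/(-9 - 3 + 4*(5 - 10))) = 4*(4/(-9 - 3 + 4*(-5))) = 4*(4/(-9 - 3 - 20)) = 4*(4/(-32)) = 4*(4*(-1/32)) = 4*(-⅛) = -½ ≈ -0.50000)
L*a(-32, -27) = -½*(-17) = 17/2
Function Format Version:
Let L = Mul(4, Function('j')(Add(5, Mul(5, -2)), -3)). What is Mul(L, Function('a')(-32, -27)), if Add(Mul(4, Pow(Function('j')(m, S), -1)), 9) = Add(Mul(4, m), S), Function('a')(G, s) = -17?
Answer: Rational(17, 2) ≈ 8.5000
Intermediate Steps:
Function('j')(m, S) = Mul(4, Pow(Add(-9, S, Mul(4, m)), -1)) (Function('j')(m, S) = Mul(4, Pow(Add(-9, Add(Mul(4, m), S)), -1)) = Mul(4, Pow(Add(-9, Add(S, Mul(4, m))), -1)) = Mul(4, Pow(Add(-9, S, Mul(4, m)), -1)))
L = Rational(-1, 2) (L = Mul(4, Mul(4, Pow(Add(-9, -3, Mul(4, Add(5, Mul(5, -2)))), -1))) = Mul(4, Mul(4, Pow(Add(-9, -3, Mul(4, Add(5, -10))), -1))) = Mul(4, Mul(4, Pow(Add(-9, -3, Mul(4, -5)), -1))) = Mul(4, Mul(4, Pow(Add(-9, -3, -20), -1))) = Mul(4, Mul(4, Pow(-32, -1))) = Mul(4, Mul(4, Rational(-1, 32))) = Mul(4, Rational(-1, 8)) = Rational(-1, 2) ≈ -0.50000)
Mul(L, Function('a')(-32, -27)) = Mul(Rational(-1, 2), -17) = Rational(17, 2)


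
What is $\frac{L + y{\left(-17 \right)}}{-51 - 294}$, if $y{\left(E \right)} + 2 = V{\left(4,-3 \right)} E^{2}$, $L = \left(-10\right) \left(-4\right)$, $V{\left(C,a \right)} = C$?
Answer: $- \frac{398}{115} \approx -3.4609$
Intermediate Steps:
$L = 40$
$y{\left(E \right)} = -2 + 4 E^{2}$
$\frac{L + y{\left(-17 \right)}}{-51 - 294} = \frac{40 - \left(2 - 4 \left(-17\right)^{2}\right)}{-51 - 294} = \frac{40 + \left(-2 + 4 \cdot 289\right)}{-345} = \left(40 + \left(-2 + 1156\right)\right) \left(- \frac{1}{345}\right) = \left(40 + 1154\right) \left(- \frac{1}{345}\right) = 1194 \left(- \frac{1}{345}\right) = - \frac{398}{115}$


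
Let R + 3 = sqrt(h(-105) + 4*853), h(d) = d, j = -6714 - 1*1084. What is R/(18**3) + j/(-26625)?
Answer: 5044229/17253000 + sqrt(3307)/5832 ≈ 0.30223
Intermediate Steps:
j = -7798 (j = -6714 - 1084 = -7798)
R = -3 + sqrt(3307) (R = -3 + sqrt(-105 + 4*853) = -3 + sqrt(-105 + 3412) = -3 + sqrt(3307) ≈ 54.507)
R/(18**3) + j/(-26625) = (-3 + sqrt(3307))/(18**3) - 7798/(-26625) = (-3 + sqrt(3307))/5832 - 7798*(-1/26625) = (-3 + sqrt(3307))*(1/5832) + 7798/26625 = (-1/1944 + sqrt(3307)/5832) + 7798/26625 = 5044229/17253000 + sqrt(3307)/5832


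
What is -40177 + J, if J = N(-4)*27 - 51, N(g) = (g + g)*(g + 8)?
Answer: -41092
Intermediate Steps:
N(g) = 2*g*(8 + g) (N(g) = (2*g)*(8 + g) = 2*g*(8 + g))
J = -915 (J = (2*(-4)*(8 - 4))*27 - 51 = (2*(-4)*4)*27 - 51 = -32*27 - 51 = -864 - 51 = -915)
-40177 + J = -40177 - 915 = -41092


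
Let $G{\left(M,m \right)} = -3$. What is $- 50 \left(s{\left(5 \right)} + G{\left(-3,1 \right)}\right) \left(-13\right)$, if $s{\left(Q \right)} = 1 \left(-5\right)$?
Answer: $-5200$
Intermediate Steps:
$s{\left(Q \right)} = -5$
$- 50 \left(s{\left(5 \right)} + G{\left(-3,1 \right)}\right) \left(-13\right) = - 50 \left(-5 - 3\right) \left(-13\right) = - 50 \left(\left(-8\right) \left(-13\right)\right) = \left(-50\right) 104 = -5200$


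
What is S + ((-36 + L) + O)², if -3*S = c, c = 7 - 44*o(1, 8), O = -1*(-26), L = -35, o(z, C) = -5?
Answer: 5848/3 ≈ 1949.3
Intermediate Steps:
O = 26
c = 227 (c = 7 - 44*(-5) = 7 + 220 = 227)
S = -227/3 (S = -⅓*227 = -227/3 ≈ -75.667)
S + ((-36 + L) + O)² = -227/3 + ((-36 - 35) + 26)² = -227/3 + (-71 + 26)² = -227/3 + (-45)² = -227/3 + 2025 = 5848/3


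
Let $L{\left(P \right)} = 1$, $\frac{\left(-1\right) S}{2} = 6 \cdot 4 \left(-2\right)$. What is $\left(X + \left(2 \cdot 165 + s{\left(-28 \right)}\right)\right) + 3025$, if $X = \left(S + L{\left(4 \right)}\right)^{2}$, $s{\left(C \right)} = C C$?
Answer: $13548$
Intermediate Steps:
$s{\left(C \right)} = C^{2}$
$S = 96$ ($S = - 2 \cdot 6 \cdot 4 \left(-2\right) = - 2 \cdot 24 \left(-2\right) = \left(-2\right) \left(-48\right) = 96$)
$X = 9409$ ($X = \left(96 + 1\right)^{2} = 97^{2} = 9409$)
$\left(X + \left(2 \cdot 165 + s{\left(-28 \right)}\right)\right) + 3025 = \left(9409 + \left(2 \cdot 165 + \left(-28\right)^{2}\right)\right) + 3025 = \left(9409 + \left(330 + 784\right)\right) + 3025 = \left(9409 + 1114\right) + 3025 = 10523 + 3025 = 13548$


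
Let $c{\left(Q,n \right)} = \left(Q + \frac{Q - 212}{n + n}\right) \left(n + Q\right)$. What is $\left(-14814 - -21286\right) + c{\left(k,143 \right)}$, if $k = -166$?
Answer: $\frac{1475817}{143} \approx 10320.0$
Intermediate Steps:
$c{\left(Q,n \right)} = \left(Q + n\right) \left(Q + \frac{-212 + Q}{2 n}\right)$ ($c{\left(Q,n \right)} = \left(Q + \frac{-212 + Q}{2 n}\right) \left(Q + n\right) = \left(Q + n\right) \left(Q + \frac{-212 + Q}{2 n}\right)$)
$\left(-14814 - -21286\right) + c{\left(k,143 \right)} = \left(-14814 - -21286\right) + \left(-106 + \left(-166\right)^{2} + \frac{1}{2} \left(-166\right) - 23738 + \frac{\left(-166\right)^{2}}{2 \cdot 143} - - \frac{17596}{143}\right) = \left(-14814 + 21286\right) - \left(-3629 - \frac{31374}{143}\right) = 6472 + \left(-106 + 27556 - 83 - 23738 + \frac{13778}{143} + \frac{17596}{143}\right) = 6472 + \frac{550321}{143} = \frac{1475817}{143}$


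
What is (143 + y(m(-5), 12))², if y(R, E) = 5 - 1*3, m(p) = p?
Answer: 21025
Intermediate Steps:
y(R, E) = 2 (y(R, E) = 5 - 3 = 2)
(143 + y(m(-5), 12))² = (143 + 2)² = 145² = 21025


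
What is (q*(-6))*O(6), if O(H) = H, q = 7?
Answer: -252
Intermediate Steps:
(q*(-6))*O(6) = (7*(-6))*6 = -42*6 = -252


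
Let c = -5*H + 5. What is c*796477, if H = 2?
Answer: -3982385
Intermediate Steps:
c = -5 (c = -5*2 + 5 = -10 + 5 = -5)
c*796477 = -5*796477 = -3982385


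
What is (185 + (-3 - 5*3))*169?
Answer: 28223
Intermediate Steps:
(185 + (-3 - 5*3))*169 = (185 + (-3 - 15))*169 = (185 - 18)*169 = 167*169 = 28223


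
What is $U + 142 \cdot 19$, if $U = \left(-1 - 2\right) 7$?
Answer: $2677$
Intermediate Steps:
$U = -21$ ($U = \left(-3\right) 7 = -21$)
$U + 142 \cdot 19 = -21 + 142 \cdot 19 = -21 + 2698 = 2677$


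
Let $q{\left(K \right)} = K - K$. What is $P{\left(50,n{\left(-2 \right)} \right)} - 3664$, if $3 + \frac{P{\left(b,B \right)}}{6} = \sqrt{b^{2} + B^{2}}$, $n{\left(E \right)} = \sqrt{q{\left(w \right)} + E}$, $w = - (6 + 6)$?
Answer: $-3682 + 6 \sqrt{2498} \approx -3382.1$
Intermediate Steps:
$w = -12$ ($w = \left(-1\right) 12 = -12$)
$q{\left(K \right)} = 0$
$n{\left(E \right)} = \sqrt{E}$ ($n{\left(E \right)} = \sqrt{0 + E} = \sqrt{E}$)
$P{\left(b,B \right)} = -18 + 6 \sqrt{B^{2} + b^{2}}$ ($P{\left(b,B \right)} = -18 + 6 \sqrt{b^{2} + B^{2}} = -18 + 6 \sqrt{B^{2} + b^{2}}$)
$P{\left(50,n{\left(-2 \right)} \right)} - 3664 = \left(-18 + 6 \sqrt{\left(\sqrt{-2}\right)^{2} + 50^{2}}\right) - 3664 = \left(-18 + 6 \sqrt{\left(i \sqrt{2}\right)^{2} + 2500}\right) - 3664 = \left(-18 + 6 \sqrt{-2 + 2500}\right) - 3664 = \left(-18 + 6 \sqrt{2498}\right) - 3664 = -3682 + 6 \sqrt{2498}$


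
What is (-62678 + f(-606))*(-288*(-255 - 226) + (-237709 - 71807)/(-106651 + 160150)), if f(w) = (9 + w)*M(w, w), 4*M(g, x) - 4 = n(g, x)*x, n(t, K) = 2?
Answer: 290542882541632/17833 ≈ 1.6292e+10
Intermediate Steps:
M(g, x) = 1 + x/2 (M(g, x) = 1 + (2*x)/4 = 1 + x/2)
f(w) = (1 + w/2)*(9 + w) (f(w) = (9 + w)*(1 + w/2) = (1 + w/2)*(9 + w))
(-62678 + f(-606))*(-288*(-255 - 226) + (-237709 - 71807)/(-106651 + 160150)) = (-62678 + (2 - 606)*(9 - 606)/2)*(-288*(-255 - 226) + (-237709 - 71807)/(-106651 + 160150)) = (-62678 + (1/2)*(-604)*(-597))*(-288*(-481) - 309516/53499) = (-62678 + 180294)*(138528 - 309516*1/53499) = 117616*(138528 - 103172/17833) = 117616*(2470266652/17833) = 290542882541632/17833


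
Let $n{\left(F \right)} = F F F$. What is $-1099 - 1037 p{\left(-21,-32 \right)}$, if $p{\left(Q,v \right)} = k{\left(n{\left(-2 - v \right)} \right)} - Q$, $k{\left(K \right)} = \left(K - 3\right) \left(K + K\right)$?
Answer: $-1511778028876$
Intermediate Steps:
$n{\left(F \right)} = F^{3}$ ($n{\left(F \right)} = F^{2} F = F^{3}$)
$k{\left(K \right)} = 2 K \left(-3 + K\right)$ ($k{\left(K \right)} = \left(-3 + K\right) 2 K = 2 K \left(-3 + K\right)$)
$p{\left(Q,v \right)} = - Q + 2 \left(-2 - v\right)^{3} \left(-3 + \left(-2 - v\right)^{3}\right)$ ($p{\left(Q,v \right)} = 2 \left(-2 - v\right)^{3} \left(-3 + \left(-2 - v\right)^{3}\right) - Q = - Q + 2 \left(-2 - v\right)^{3} \left(-3 + \left(-2 - v\right)^{3}\right)$)
$-1099 - 1037 p{\left(-21,-32 \right)} = -1099 - 1037 \left(\left(-1\right) \left(-21\right) + 2 \left(2 - 32\right)^{3} \left(3 + \left(2 - 32\right)^{3}\right)\right) = -1099 - 1037 \left(21 + 2 \left(-30\right)^{3} \left(3 + \left(-30\right)^{3}\right)\right) = -1099 - 1037 \left(21 + 2 \left(-27000\right) \left(3 - 27000\right)\right) = -1099 - 1037 \left(21 + 2 \left(-27000\right) \left(-26997\right)\right) = -1099 - 1037 \left(21 + 1457838000\right) = -1099 - 1511778027777 = -1511778028876$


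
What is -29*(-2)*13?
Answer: 754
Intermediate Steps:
-29*(-2)*13 = 58*13 = 754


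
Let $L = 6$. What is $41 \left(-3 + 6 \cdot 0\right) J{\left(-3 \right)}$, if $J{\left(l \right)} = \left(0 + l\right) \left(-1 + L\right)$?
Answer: $1845$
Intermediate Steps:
$J{\left(l \right)} = 5 l$ ($J{\left(l \right)} = \left(0 + l\right) \left(-1 + 6\right) = l 5 = 5 l$)
$41 \left(-3 + 6 \cdot 0\right) J{\left(-3 \right)} = 41 \left(-3 + 6 \cdot 0\right) 5 \left(-3\right) = 41 \left(-3 + 0\right) \left(-15\right) = 41 \left(-3\right) \left(-15\right) = \left(-123\right) \left(-15\right) = 1845$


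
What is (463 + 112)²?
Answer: 330625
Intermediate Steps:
(463 + 112)² = 575² = 330625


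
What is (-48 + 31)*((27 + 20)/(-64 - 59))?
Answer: 799/123 ≈ 6.4959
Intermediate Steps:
(-48 + 31)*((27 + 20)/(-64 - 59)) = -799/(-123) = -799*(-1)/123 = -17*(-47/123) = 799/123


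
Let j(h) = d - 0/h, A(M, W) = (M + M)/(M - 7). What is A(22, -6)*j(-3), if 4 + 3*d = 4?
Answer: 0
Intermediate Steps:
d = 0 (d = -4/3 + (⅓)*4 = -4/3 + 4/3 = 0)
A(M, W) = 2*M/(-7 + M) (A(M, W) = (2*M)/(-7 + M) = 2*M/(-7 + M))
j(h) = 0 (j(h) = 0 - 0/h = 0 - 1*0 = 0 + 0 = 0)
A(22, -6)*j(-3) = (2*22/(-7 + 22))*0 = (2*22/15)*0 = (2*22*(1/15))*0 = (44/15)*0 = 0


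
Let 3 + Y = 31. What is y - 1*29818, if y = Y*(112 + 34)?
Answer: -25730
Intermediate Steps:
Y = 28 (Y = -3 + 31 = 28)
y = 4088 (y = 28*(112 + 34) = 28*146 = 4088)
y - 1*29818 = 4088 - 1*29818 = 4088 - 29818 = -25730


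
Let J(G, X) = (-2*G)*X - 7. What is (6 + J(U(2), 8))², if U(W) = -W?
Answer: 961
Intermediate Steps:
J(G, X) = -7 - 2*G*X (J(G, X) = -2*G*X - 7 = -7 - 2*G*X)
(6 + J(U(2), 8))² = (6 + (-7 - 2*(-1*2)*8))² = (6 + (-7 - 2*(-2)*8))² = (6 + (-7 + 32))² = (6 + 25)² = 31² = 961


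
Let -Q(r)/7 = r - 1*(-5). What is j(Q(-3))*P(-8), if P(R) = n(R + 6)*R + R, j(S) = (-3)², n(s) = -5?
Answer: 288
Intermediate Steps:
Q(r) = -35 - 7*r (Q(r) = -7*(r - 1*(-5)) = -7*(r + 5) = -7*(5 + r) = -35 - 7*r)
j(S) = 9
P(R) = -4*R (P(R) = -5*R + R = -4*R)
j(Q(-3))*P(-8) = 9*(-4*(-8)) = 9*32 = 288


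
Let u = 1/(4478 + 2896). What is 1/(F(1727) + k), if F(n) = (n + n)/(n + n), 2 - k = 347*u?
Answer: 7374/21775 ≈ 0.33864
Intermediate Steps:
u = 1/7374 ≈ 0.00013561
k = 14401/7374 (k = 2 - 347/7374 = 14401/7374 ≈ 1.9529)
F(n) = 1 (F(n) = (2*n)/((2*n)) = (2*n)*(1/(2*n)) = 1)
1/(F(1727) + k) = 1/(1 + 14401/7374) = 1/(21775/7374) = 7374/21775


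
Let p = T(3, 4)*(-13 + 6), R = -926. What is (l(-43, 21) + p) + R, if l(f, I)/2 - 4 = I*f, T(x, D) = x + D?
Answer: -2773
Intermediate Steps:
T(x, D) = D + x
l(f, I) = 8 + 2*I*f (l(f, I) = 8 + 2*(I*f) = 8 + 2*I*f)
p = -49 (p = (4 + 3)*(-13 + 6) = 7*(-7) = -49)
(l(-43, 21) + p) + R = ((8 + 2*21*(-43)) - 49) - 926 = ((8 - 1806) - 49) - 926 = (-1798 - 49) - 926 = -1847 - 926 = -2773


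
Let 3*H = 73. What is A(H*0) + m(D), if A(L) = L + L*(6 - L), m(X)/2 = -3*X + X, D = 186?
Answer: -744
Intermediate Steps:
H = 73/3 (H = (⅓)*73 = 73/3 ≈ 24.333)
m(X) = -4*X (m(X) = 2*(-3*X + X) = 2*(-2*X) = -4*X)
A(H*0) + m(D) = ((73/3)*0)*(7 - 73*0/3) - 4*186 = 0*(7 - 1*0) - 744 = 0*(7 + 0) - 744 = 0*7 - 744 = 0 - 744 = -744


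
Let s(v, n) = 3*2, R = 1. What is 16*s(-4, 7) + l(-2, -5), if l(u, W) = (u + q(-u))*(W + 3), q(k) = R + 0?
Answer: 98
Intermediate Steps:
s(v, n) = 6
q(k) = 1 (q(k) = 1 + 0 = 1)
l(u, W) = (1 + u)*(3 + W) (l(u, W) = (u + 1)*(W + 3) = (1 + u)*(3 + W))
16*s(-4, 7) + l(-2, -5) = 16*6 + (3 - 5 + 3*(-2) - 5*(-2)) = 96 + (3 - 5 - 6 + 10) = 96 + 2 = 98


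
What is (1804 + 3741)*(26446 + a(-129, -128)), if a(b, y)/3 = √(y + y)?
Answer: 146643070 + 266160*I ≈ 1.4664e+8 + 2.6616e+5*I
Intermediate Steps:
a(b, y) = 3*√2*√y (a(b, y) = 3*√(y + y) = 3*√(2*y) = 3*(√2*√y) = 3*√2*√y)
(1804 + 3741)*(26446 + a(-129, -128)) = (1804 + 3741)*(26446 + 3*√2*√(-128)) = 5545*(26446 + 3*√2*(8*I*√2)) = 5545*(26446 + 48*I) = 146643070 + 266160*I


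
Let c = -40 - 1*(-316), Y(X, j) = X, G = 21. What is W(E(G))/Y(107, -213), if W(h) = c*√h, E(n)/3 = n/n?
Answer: 276*√3/107 ≈ 4.4677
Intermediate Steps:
E(n) = 3 (E(n) = 3*(n/n) = 3*1 = 3)
c = 276 (c = -40 + 316 = 276)
W(h) = 276*√h
W(E(G))/Y(107, -213) = (276*√3)/107 = (276*√3)*(1/107) = 276*√3/107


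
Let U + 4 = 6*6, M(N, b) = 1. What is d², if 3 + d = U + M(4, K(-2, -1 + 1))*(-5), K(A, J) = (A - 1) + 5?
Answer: 576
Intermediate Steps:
K(A, J) = 4 + A (K(A, J) = (-1 + A) + 5 = 4 + A)
U = 32 (U = -4 + 6*6 = -4 + 36 = 32)
d = 24 (d = -3 + (32 + 1*(-5)) = -3 + (32 - 5) = -3 + 27 = 24)
d² = 24² = 576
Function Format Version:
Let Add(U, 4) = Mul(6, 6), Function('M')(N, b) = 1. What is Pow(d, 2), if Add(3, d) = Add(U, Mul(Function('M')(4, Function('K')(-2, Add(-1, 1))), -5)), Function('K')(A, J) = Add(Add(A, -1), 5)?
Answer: 576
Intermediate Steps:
Function('K')(A, J) = Add(4, A) (Function('K')(A, J) = Add(Add(-1, A), 5) = Add(4, A))
U = 32 (U = Add(-4, Mul(6, 6)) = Add(-4, 36) = 32)
d = 24 (d = Add(-3, Add(32, Mul(1, -5))) = Add(-3, Add(32, -5)) = Add(-3, 27) = 24)
Pow(d, 2) = Pow(24, 2) = 576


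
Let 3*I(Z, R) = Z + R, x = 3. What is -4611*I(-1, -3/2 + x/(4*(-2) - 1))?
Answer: 26129/6 ≈ 4354.8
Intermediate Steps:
I(Z, R) = R/3 + Z/3 (I(Z, R) = (Z + R)/3 = (R + Z)/3 = R/3 + Z/3)
-4611*I(-1, -3/2 + x/(4*(-2) - 1)) = -4611*((-3/2 + 3/(4*(-2) - 1))/3 + (⅓)*(-1)) = -4611*((-3*½ + 3/(-8 - 1))/3 - ⅓) = -4611*((-3/2 + 3/(-9))/3 - ⅓) = -4611*((-3/2 + 3*(-⅑))/3 - ⅓) = -4611*((-3/2 - ⅓)/3 - ⅓) = -4611*((⅓)*(-11/6) - ⅓) = -4611*(-11/18 - ⅓) = -4611*(-17/18) = 26129/6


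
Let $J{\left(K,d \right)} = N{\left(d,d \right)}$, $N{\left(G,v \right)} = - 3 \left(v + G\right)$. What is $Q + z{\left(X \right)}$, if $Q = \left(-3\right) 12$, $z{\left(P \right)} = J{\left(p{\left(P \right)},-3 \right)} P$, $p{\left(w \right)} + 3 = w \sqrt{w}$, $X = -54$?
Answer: $-1008$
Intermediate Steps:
$N{\left(G,v \right)} = - 3 G - 3 v$ ($N{\left(G,v \right)} = - 3 \left(G + v\right) = - 3 G - 3 v$)
$p{\left(w \right)} = -3 + w^{\frac{3}{2}}$ ($p{\left(w \right)} = -3 + w \sqrt{w} = -3 + w^{\frac{3}{2}}$)
$J{\left(K,d \right)} = - 6 d$ ($J{\left(K,d \right)} = - 3 d - 3 d = - 6 d$)
$z{\left(P \right)} = 18 P$ ($z{\left(P \right)} = \left(-6\right) \left(-3\right) P = 18 P$)
$Q = -36$
$Q + z{\left(X \right)} = -36 + 18 \left(-54\right) = -36 - 972 = -1008$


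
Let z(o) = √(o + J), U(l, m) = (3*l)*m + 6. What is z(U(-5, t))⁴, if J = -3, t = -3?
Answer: 2304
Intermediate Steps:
U(l, m) = 6 + 3*l*m (U(l, m) = 3*l*m + 6 = 6 + 3*l*m)
z(o) = √(-3 + o) (z(o) = √(o - 3) = √(-3 + o))
z(U(-5, t))⁴ = (√(-3 + (6 + 3*(-5)*(-3))))⁴ = (√(-3 + (6 + 45)))⁴ = (√(-3 + 51))⁴ = (√48)⁴ = (4*√3)⁴ = 2304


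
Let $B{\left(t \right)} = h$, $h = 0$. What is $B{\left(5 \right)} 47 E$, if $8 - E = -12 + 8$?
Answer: $0$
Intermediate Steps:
$B{\left(t \right)} = 0$
$E = 12$ ($E = 8 - \left(-12 + 8\right) = 8 - -4 = 8 + 4 = 12$)
$B{\left(5 \right)} 47 E = 0 \cdot 47 \cdot 12 = 0 \cdot 12 = 0$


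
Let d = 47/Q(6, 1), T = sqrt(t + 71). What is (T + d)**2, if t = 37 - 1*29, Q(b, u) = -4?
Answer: 3473/16 - 47*sqrt(79)/2 ≈ 8.1899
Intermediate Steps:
t = 8 (t = 37 - 29 = 8)
T = sqrt(79) (T = sqrt(8 + 71) = sqrt(79) ≈ 8.8882)
d = -47/4 (d = 47/(-4) = 47*(-1/4) = -47/4 ≈ -11.750)
(T + d)**2 = (sqrt(79) - 47/4)**2 = (-47/4 + sqrt(79))**2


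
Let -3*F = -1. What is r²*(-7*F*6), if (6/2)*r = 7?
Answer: -686/9 ≈ -76.222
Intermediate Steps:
F = ⅓ (F = -⅓*(-1) = ⅓ ≈ 0.33333)
r = 7/3 (r = (⅓)*7 = 7/3 ≈ 2.3333)
r²*(-7*F*6) = (7/3)²*(-7*⅓*6) = 49*(-7/3*6)/9 = (49/9)*(-14) = -686/9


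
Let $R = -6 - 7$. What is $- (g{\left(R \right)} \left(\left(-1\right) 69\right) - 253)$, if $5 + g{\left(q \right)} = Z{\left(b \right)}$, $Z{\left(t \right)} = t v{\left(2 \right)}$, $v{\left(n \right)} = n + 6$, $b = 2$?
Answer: $1012$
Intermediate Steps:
$v{\left(n \right)} = 6 + n$
$Z{\left(t \right)} = 8 t$ ($Z{\left(t \right)} = t \left(6 + 2\right) = t 8 = 8 t$)
$R = -13$
$g{\left(q \right)} = 11$ ($g{\left(q \right)} = -5 + 8 \cdot 2 = -5 + 16 = 11$)
$- (g{\left(R \right)} \left(\left(-1\right) 69\right) - 253) = - (11 \left(\left(-1\right) 69\right) - 253) = - (11 \left(-69\right) - 253) = - (-759 - 253) = \left(-1\right) \left(-1012\right) = 1012$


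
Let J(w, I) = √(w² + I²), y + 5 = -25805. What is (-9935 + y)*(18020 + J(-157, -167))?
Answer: -644124900 - 35745*√52538 ≈ -6.5232e+8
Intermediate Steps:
y = -25810 (y = -5 - 25805 = -25810)
J(w, I) = √(I² + w²)
(-9935 + y)*(18020 + J(-157, -167)) = (-9935 - 25810)*(18020 + √((-167)² + (-157)²)) = -35745*(18020 + √(27889 + 24649)) = -35745*(18020 + √52538) = -644124900 - 35745*√52538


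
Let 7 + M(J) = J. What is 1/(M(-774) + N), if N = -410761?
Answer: -1/411542 ≈ -2.4299e-6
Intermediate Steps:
M(J) = -7 + J
1/(M(-774) + N) = 1/((-7 - 774) - 410761) = 1/(-781 - 410761) = 1/(-411542) = -1/411542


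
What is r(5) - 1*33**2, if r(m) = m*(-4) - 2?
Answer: -1111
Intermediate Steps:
r(m) = -2 - 4*m (r(m) = -4*m - 2 = -2 - 4*m)
r(5) - 1*33**2 = (-2 - 4*5) - 1*33**2 = (-2 - 20) - 1*1089 = -22 - 1089 = -1111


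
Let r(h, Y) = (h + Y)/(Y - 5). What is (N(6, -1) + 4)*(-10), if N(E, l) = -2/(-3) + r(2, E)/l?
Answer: 100/3 ≈ 33.333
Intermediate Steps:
r(h, Y) = (Y + h)/(-5 + Y)
N(E, l) = ⅔ + (2 + E)/(l*(-5 + E)) (N(E, l) = -2/(-3) + ((E + 2)/(-5 + E))/l = -2*(-⅓) + ((2 + E)/(-5 + E))/l = ⅔ + (2 + E)/(l*(-5 + E)))
(N(6, -1) + 4)*(-10) = ((2 + 6 + (⅔)*(-1)*(-5 + 6))/((-1)*(-5 + 6)) + 4)*(-10) = (-1*(2 + 6 + (⅔)*(-1)*1)/1 + 4)*(-10) = (-1*1*(2 + 6 - ⅔) + 4)*(-10) = (-1*1*22/3 + 4)*(-10) = (-22/3 + 4)*(-10) = -10/3*(-10) = 100/3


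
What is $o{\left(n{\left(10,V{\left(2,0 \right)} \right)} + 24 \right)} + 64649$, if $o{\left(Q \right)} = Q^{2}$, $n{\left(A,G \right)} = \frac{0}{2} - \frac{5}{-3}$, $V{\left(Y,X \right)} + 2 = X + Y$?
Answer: $\frac{587770}{9} \approx 65308.0$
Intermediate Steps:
$V{\left(Y,X \right)} = -2 + X + Y$ ($V{\left(Y,X \right)} = -2 + \left(X + Y\right) = -2 + X + Y$)
$n{\left(A,G \right)} = \frac{5}{3}$ ($n{\left(A,G \right)} = 0 \cdot \frac{1}{2} - - \frac{5}{3} = 0 + \frac{5}{3} = \frac{5}{3}$)
$o{\left(n{\left(10,V{\left(2,0 \right)} \right)} + 24 \right)} + 64649 = \left(\frac{5}{3} + 24\right)^{2} + 64649 = \left(\frac{77}{3}\right)^{2} + 64649 = \frac{5929}{9} + 64649 = \frac{587770}{9}$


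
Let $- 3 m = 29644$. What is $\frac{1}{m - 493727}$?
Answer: $- \frac{3}{1510825} \approx -1.9857 \cdot 10^{-6}$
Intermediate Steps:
$m = - \frac{29644}{3}$ ($m = \left(- \frac{1}{3}\right) 29644 = - \frac{29644}{3} \approx -9881.3$)
$\frac{1}{m - 493727} = \frac{1}{- \frac{29644}{3} - 493727} = \frac{1}{- \frac{1510825}{3}} = - \frac{3}{1510825}$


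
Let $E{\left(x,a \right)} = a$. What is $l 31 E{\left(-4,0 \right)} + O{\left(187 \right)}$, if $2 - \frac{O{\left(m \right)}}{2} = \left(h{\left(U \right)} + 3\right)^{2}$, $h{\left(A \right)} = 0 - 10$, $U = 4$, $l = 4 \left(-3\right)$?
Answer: $-94$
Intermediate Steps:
$l = -12$
$h{\left(A \right)} = -10$ ($h{\left(A \right)} = 0 - 10 = -10$)
$O{\left(m \right)} = -94$ ($O{\left(m \right)} = 4 - 2 \left(-10 + 3\right)^{2} = 4 - 2 \left(-7\right)^{2} = 4 - 98 = -94$)
$l 31 E{\left(-4,0 \right)} + O{\left(187 \right)} = \left(-12\right) 31 \cdot 0 - 94 = \left(-372\right) 0 - 94 = 0 - 94 = -94$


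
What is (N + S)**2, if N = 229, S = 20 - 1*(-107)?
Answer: 126736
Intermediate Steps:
S = 127 (S = 20 + 107 = 127)
(N + S)**2 = (229 + 127)**2 = 356**2 = 126736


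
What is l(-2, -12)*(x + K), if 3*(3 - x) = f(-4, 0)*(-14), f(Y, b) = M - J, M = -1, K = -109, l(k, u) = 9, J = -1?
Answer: -954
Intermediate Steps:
f(Y, b) = 0 (f(Y, b) = -1 - 1*(-1) = -1 + 1 = 0)
x = 3 (x = 3 - 0*(-14) = 3 - 1/3*0 = 3 + 0 = 3)
l(-2, -12)*(x + K) = 9*(3 - 109) = 9*(-106) = -954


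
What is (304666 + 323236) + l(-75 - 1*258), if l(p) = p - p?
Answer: 627902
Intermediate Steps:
l(p) = 0
(304666 + 323236) + l(-75 - 1*258) = (304666 + 323236) + 0 = 627902 + 0 = 627902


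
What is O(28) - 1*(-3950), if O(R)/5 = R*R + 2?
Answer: 7880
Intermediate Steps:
O(R) = 10 + 5*R**2 (O(R) = 5*(R*R + 2) = 5*(R**2 + 2) = 5*(2 + R**2) = 10 + 5*R**2)
O(28) - 1*(-3950) = (10 + 5*28**2) - 1*(-3950) = (10 + 5*784) + 3950 = (10 + 3920) + 3950 = 3930 + 3950 = 7880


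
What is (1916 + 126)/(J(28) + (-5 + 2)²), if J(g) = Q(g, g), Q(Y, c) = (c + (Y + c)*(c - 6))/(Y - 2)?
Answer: 26546/747 ≈ 35.537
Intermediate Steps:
Q(Y, c) = (c + (-6 + c)*(Y + c))/(-2 + Y) (Q(Y, c) = (c + (Y + c)*(-6 + c))/(-2 + Y) = (c + (-6 + c)*(Y + c))/(-2 + Y))
J(g) = (-11*g + 2*g²)/(-2 + g) (J(g) = (g² - 6*g - 5*g + g*g)/(-2 + g) = (g² - 6*g - 5*g + g²)/(-2 + g) = (-11*g + 2*g²)/(-2 + g))
(1916 + 126)/(J(28) + (-5 + 2)²) = (1916 + 126)/(28*(-11 + 2*28)/(-2 + 28) + (-5 + 2)²) = 2042/(28*(-11 + 56)/26 + (-3)²) = 2042/(28*(1/26)*45 + 9) = 2042/(630/13 + 9) = 2042/(747/13) = 2042*(13/747) = 26546/747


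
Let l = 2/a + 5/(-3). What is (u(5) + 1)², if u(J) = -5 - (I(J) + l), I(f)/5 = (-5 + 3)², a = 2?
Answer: 4900/9 ≈ 544.44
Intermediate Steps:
l = -⅔ (l = 2/2 + 5/(-3) = 2*(½) + 5*(-⅓) = 1 - 5/3 = -⅔ ≈ -0.66667)
I(f) = 20 (I(f) = 5*(-5 + 3)² = 5*(-2)² = 5*4 = 20)
u(J) = -73/3 (u(J) = -5 - (20 - ⅔) = -5 - 1*58/3 = -5 - 58/3 = -73/3)
(u(5) + 1)² = (-73/3 + 1)² = (-70/3)² = 4900/9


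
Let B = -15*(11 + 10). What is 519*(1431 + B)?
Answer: 579204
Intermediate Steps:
B = -315 (B = -15*21 = -315)
519*(1431 + B) = 519*(1431 - 315) = 519*1116 = 579204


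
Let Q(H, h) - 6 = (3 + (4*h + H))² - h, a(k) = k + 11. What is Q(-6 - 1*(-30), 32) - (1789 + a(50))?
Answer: 22149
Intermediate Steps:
a(k) = 11 + k
Q(H, h) = 6 + (3 + H + 4*h)² - h (Q(H, h) = 6 + ((3 + (4*h + H))² - h) = 6 + ((3 + (H + 4*h))² - h) = 6 + ((3 + H + 4*h)² - h) = 6 + (3 + H + 4*h)² - h)
Q(-6 - 1*(-30), 32) - (1789 + a(50)) = (6 + (3 + (-6 - 1*(-30)) + 4*32)² - 1*32) - (1789 + (11 + 50)) = (6 + (3 + (-6 + 30) + 128)² - 32) - (1789 + 61) = (6 + (3 + 24 + 128)² - 32) - 1*1850 = (6 + 155² - 32) - 1850 = (6 + 24025 - 32) - 1850 = 23999 - 1850 = 22149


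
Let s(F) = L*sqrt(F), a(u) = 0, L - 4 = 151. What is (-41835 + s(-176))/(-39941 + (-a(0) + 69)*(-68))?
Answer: 41835/44633 - 620*I*sqrt(11)/44633 ≈ 0.93731 - 0.046071*I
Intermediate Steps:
L = 155 (L = 4 + 151 = 155)
s(F) = 155*sqrt(F)
(-41835 + s(-176))/(-39941 + (-a(0) + 69)*(-68)) = (-41835 + 155*sqrt(-176))/(-39941 + (-1*0 + 69)*(-68)) = (-41835 + 155*(4*I*sqrt(11)))/(-39941 + (0 + 69)*(-68)) = (-41835 + 620*I*sqrt(11))/(-39941 + 69*(-68)) = (-41835 + 620*I*sqrt(11))/(-39941 - 4692) = (-41835 + 620*I*sqrt(11))/(-44633) = (-41835 + 620*I*sqrt(11))*(-1/44633) = 41835/44633 - 620*I*sqrt(11)/44633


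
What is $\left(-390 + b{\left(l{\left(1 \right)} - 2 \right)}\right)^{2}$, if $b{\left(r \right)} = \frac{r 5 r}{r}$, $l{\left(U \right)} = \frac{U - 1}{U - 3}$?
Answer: $160000$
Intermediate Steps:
$l{\left(U \right)} = \frac{-1 + U}{-3 + U}$
$b{\left(r \right)} = 5 r$ ($b{\left(r \right)} = \frac{5 r r}{r} = \frac{5 r^{2}}{r} = 5 r$)
$\left(-390 + b{\left(l{\left(1 \right)} - 2 \right)}\right)^{2} = \left(-390 + 5 \left(\frac{-1 + 1}{-3 + 1} - 2\right)\right)^{2} = \left(-390 + 5 \left(\frac{1}{-2} \cdot 0 - 2\right)\right)^{2} = \left(-390 + 5 \left(\left(- \frac{1}{2}\right) 0 - 2\right)\right)^{2} = \left(-390 + 5 \left(0 - 2\right)\right)^{2} = \left(-390 + 5 \left(-2\right)\right)^{2} = \left(-390 - 10\right)^{2} = \left(-400\right)^{2} = 160000$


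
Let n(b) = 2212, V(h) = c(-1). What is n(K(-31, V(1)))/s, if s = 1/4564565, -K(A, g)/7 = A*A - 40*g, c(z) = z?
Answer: 10096817780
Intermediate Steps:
V(h) = -1
K(A, g) = -7*A² + 280*g (K(A, g) = -7*(A*A - 40*g) = -7*(A² - 40*g) = -7*A² + 280*g)
s = 1/4564565 ≈ 2.1908e-7
n(K(-31, V(1)))/s = 2212/(1/4564565) = 2212*4564565 = 10096817780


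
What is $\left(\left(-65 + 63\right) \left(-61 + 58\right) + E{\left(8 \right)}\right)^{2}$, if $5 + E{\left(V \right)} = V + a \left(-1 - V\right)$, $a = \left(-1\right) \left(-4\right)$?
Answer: $729$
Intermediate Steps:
$a = 4$
$E{\left(V \right)} = -9 - 3 V$ ($E{\left(V \right)} = -5 + \left(V + 4 \left(-1 - V\right)\right) = -5 - \left(4 + 3 V\right) = -9 - 3 V$)
$\left(\left(-65 + 63\right) \left(-61 + 58\right) + E{\left(8 \right)}\right)^{2} = \left(\left(-65 + 63\right) \left(-61 + 58\right) - 33\right)^{2} = \left(\left(-2\right) \left(-3\right) - 33\right)^{2} = \left(6 - 33\right)^{2} = \left(-27\right)^{2} = 729$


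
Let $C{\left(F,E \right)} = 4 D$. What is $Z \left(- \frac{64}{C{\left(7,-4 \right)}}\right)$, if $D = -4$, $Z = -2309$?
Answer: $-9236$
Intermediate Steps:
$C{\left(F,E \right)} = -16$ ($C{\left(F,E \right)} = 4 \left(-4\right) = -16$)
$Z \left(- \frac{64}{C{\left(7,-4 \right)}}\right) = - 2309 \left(- \frac{64}{-16}\right) = - 2309 \left(\left(-64\right) \left(- \frac{1}{16}\right)\right) = \left(-2309\right) 4 = -9236$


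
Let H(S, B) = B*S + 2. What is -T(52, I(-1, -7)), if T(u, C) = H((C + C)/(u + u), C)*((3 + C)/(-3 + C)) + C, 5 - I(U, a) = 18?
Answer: 311/32 ≈ 9.7188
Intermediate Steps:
I(U, a) = -13 (I(U, a) = 5 - 1*18 = 5 - 18 = -13)
H(S, B) = 2 + B*S
T(u, C) = C + (2 + C²/u)*(3 + C)/(-3 + C) (T(u, C) = (2 + C*((C + C)/(u + u)))*((3 + C)/(-3 + C)) + C = (2 + C*((2*C)/((2*u))))*((3 + C)/(-3 + C)) + C = (2 + C*((2*C)*(1/(2*u))))*((3 + C)/(-3 + C)) + C = (2 + C*(C/u))*((3 + C)/(-3 + C)) + C = (2 + C²/u)*((3 + C)/(-3 + C)) + C = (2 + C²/u)*(3 + C)/(-3 + C) + C = C + (2 + C²/u)*(3 + C)/(-3 + C))
-T(52, I(-1, -7)) = -((-13)³ + 3*(-13)² + 6*52 + 52*(-13)² - 1*(-13)*52)/(52*(-3 - 13)) = -(-2197 + 3*169 + 312 + 52*169 + 676)/(52*(-16)) = -(-1)*(-2197 + 507 + 312 + 8788 + 676)/(52*16) = -(-1)*8086/(52*16) = -1*(-311/32) = 311/32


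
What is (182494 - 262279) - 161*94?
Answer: -94919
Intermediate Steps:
(182494 - 262279) - 161*94 = -79785 - 15134 = -94919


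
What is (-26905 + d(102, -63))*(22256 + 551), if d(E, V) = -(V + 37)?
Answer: -613029353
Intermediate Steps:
d(E, V) = -37 - V (d(E, V) = -(37 + V) = -37 - V)
(-26905 + d(102, -63))*(22256 + 551) = (-26905 + (-37 - 1*(-63)))*(22256 + 551) = (-26905 + (-37 + 63))*22807 = (-26905 + 26)*22807 = -26879*22807 = -613029353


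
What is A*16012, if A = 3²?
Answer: 144108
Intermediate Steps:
A = 9
A*16012 = 9*16012 = 144108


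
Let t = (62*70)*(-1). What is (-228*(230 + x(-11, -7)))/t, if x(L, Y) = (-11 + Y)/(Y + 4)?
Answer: 13452/1085 ≈ 12.398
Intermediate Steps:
x(L, Y) = (-11 + Y)/(4 + Y)
t = -4340 (t = 4340*(-1) = -4340)
(-228*(230 + x(-11, -7)))/t = -228*(230 + (-11 - 7)/(4 - 7))/(-4340) = -228*(230 - 18/(-3))*(-1/4340) = -228*(230 - 1/3*(-18))*(-1/4340) = -228*(230 + 6)*(-1/4340) = -228*236*(-1/4340) = -53808*(-1/4340) = 13452/1085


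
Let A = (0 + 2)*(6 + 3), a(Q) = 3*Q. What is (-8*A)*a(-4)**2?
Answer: -20736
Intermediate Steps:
A = 18 (A = 2*9 = 18)
(-8*A)*a(-4)**2 = (-8*18)*(3*(-4))**2 = -144*(-12)**2 = -144*144 = -20736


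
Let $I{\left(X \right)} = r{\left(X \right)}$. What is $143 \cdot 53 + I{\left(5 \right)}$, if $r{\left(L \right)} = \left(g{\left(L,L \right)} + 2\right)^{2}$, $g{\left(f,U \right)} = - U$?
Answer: $7588$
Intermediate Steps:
$r{\left(L \right)} = \left(2 - L\right)^{2}$ ($r{\left(L \right)} = \left(- L + 2\right)^{2} = \left(2 - L\right)^{2}$)
$I{\left(X \right)} = \left(-2 + X\right)^{2}$
$143 \cdot 53 + I{\left(5 \right)} = 143 \cdot 53 + \left(-2 + 5\right)^{2} = 7579 + 3^{2} = 7579 + 9 = 7588$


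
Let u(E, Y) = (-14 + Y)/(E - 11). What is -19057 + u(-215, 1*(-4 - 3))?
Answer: -4306861/226 ≈ -19057.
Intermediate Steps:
u(E, Y) = (-14 + Y)/(-11 + E)
-19057 + u(-215, 1*(-4 - 3)) = -19057 + (-14 + 1*(-4 - 3))/(-11 - 215) = -19057 + (-14 + 1*(-7))/(-226) = -19057 - (-14 - 7)/226 = -19057 - 1/226*(-21) = -19057 + 21/226 = -4306861/226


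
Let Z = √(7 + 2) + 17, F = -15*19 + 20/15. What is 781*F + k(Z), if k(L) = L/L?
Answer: -664628/3 ≈ -2.2154e+5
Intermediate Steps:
F = -851/3 (F = -285 + 20*(1/15) = -285 + 4/3 = -851/3 ≈ -283.67)
Z = 20 (Z = √9 + 17 = 3 + 17 = 20)
k(L) = 1
781*F + k(Z) = 781*(-851/3) + 1 = -664631/3 + 1 = -664628/3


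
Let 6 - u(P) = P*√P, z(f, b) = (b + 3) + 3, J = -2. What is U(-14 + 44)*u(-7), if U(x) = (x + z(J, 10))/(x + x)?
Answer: 23/5 + 161*I*√7/30 ≈ 4.6 + 14.199*I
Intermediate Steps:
z(f, b) = 6 + b (z(f, b) = (3 + b) + 3 = 6 + b)
u(P) = 6 - P^(3/2) (u(P) = 6 - P*√P = 6 - P^(3/2))
U(x) = (16 + x)/(2*x) (U(x) = (x + (6 + 10))/(x + x) = (x + 16)/((2*x)) = (16 + x)*(1/(2*x)) = (16 + x)/(2*x))
U(-14 + 44)*u(-7) = ((16 + (-14 + 44))/(2*(-14 + 44)))*(6 - (-7)^(3/2)) = ((½)*(16 + 30)/30)*(6 - (-7)*I*√7) = ((½)*(1/30)*46)*(6 + 7*I*√7) = 23*(6 + 7*I*√7)/30 = 23/5 + 161*I*√7/30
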